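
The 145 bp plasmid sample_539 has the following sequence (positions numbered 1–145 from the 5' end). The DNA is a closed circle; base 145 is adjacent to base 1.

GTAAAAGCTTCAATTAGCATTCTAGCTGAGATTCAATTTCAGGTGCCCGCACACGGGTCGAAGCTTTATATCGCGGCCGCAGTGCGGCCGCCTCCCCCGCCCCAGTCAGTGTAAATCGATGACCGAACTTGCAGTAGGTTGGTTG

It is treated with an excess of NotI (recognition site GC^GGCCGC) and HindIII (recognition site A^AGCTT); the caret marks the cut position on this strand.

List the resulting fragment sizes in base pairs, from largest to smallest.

NotI sites (GCGGCCGC) start at positions 73, 84.
NotI cuts after base 2 of each site, so after positions 74, 85.
HindIII sites (AAGCTT) start at positions 5, 61.
HindIII cuts after the first base of each site, so after positions 5, 61.
Combined cut positions: 5, 61, 74, 85.
Circular molecule, 4 cuts → 4 fragments:
  6–61 → 56 bp
  62–74 → 13 bp
  75–85 → 11 bp
  86–145 then 1–5 → 60 + 5 = 65 bp
Sorted largest to smallest: 65, 56, 13, 11 bp.

65, 56, 13, 11 bp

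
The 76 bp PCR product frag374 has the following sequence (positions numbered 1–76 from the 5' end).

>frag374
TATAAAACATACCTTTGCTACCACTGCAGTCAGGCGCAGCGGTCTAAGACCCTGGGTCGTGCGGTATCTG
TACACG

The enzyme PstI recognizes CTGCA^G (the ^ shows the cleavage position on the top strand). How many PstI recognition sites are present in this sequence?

CTGCAG occurs starting at position 24.
PstI cuts at 1 site.

1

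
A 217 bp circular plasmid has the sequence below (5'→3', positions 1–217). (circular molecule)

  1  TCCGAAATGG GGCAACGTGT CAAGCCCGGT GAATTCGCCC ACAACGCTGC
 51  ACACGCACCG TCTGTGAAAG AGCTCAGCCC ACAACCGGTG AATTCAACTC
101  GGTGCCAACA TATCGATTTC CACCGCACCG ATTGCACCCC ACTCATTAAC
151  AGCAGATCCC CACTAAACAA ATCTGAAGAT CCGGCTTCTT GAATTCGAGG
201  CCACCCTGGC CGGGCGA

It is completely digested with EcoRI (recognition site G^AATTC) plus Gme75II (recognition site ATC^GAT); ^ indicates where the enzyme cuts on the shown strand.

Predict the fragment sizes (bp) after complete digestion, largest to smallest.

77, 59, 57, 24 bp

EcoRI sites (GAATTC) start at positions 31, 90, 191.
EcoRI cuts after the first base of each site, so after positions 31, 90, 191.
The Gme75II site (ATCGAT) starts at position 112.
Gme75II cuts after base 3 of each site, so after position 114.
Combined cut positions: 31, 90, 114, 191.
Circular molecule, 4 cuts → 4 fragments:
  32–90 → 59 bp
  91–114 → 24 bp
  115–191 → 77 bp
  192–217 then 1–31 → 26 + 31 = 57 bp
Sorted largest to smallest: 77, 59, 57, 24 bp.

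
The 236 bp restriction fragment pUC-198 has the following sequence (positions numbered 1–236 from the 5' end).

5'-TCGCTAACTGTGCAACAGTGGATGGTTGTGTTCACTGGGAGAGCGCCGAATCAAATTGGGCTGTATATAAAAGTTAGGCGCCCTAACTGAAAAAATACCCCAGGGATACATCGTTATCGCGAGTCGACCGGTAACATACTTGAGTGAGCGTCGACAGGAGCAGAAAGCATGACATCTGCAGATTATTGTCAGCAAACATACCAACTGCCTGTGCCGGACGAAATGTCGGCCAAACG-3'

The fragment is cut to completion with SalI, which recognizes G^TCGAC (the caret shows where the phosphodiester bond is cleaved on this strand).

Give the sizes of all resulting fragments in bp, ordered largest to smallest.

123, 86, 27 bp

SalI sites (GTCGAC) start at positions 123, 150.
SalI cuts after the first base of each site, so after positions 123, 150.
Linear molecule, 2 cuts → 3 fragments:
  1–123 → 123 bp
  124–150 → 27 bp
  151–236 → 86 bp
Sorted largest to smallest: 123, 86, 27 bp.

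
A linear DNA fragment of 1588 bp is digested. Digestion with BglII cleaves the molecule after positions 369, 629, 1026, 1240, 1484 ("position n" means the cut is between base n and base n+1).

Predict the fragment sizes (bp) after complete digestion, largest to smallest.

Linear molecule, 5 cuts → 6 fragments:
  369 − 0 = 369 bp
  629 − 369 = 260 bp
  1026 − 629 = 397 bp
  1240 − 1026 = 214 bp
  1484 − 1240 = 244 bp
  1588 − 1484 = 104 bp
Sorted largest to smallest: 397, 369, 260, 244, 214, 104 bp.

397, 369, 260, 244, 214, 104 bp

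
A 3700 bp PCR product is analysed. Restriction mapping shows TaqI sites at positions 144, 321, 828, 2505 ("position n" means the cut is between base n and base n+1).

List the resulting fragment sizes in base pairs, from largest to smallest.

Linear molecule, 4 cuts → 5 fragments:
  144 − 0 = 144 bp
  321 − 144 = 177 bp
  828 − 321 = 507 bp
  2505 − 828 = 1677 bp
  3700 − 2505 = 1195 bp
Sorted largest to smallest: 1677, 1195, 507, 177, 144 bp.

1677, 1195, 507, 177, 144 bp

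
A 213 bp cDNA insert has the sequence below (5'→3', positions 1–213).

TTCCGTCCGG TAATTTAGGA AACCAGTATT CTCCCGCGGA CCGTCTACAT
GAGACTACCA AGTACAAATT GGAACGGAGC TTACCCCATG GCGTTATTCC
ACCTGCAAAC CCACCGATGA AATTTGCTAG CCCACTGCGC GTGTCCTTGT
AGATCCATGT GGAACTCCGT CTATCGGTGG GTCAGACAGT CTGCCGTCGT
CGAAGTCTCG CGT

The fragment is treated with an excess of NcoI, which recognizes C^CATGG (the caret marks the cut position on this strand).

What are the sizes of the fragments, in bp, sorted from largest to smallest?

127, 86 bp

The NcoI site (CCATGG) starts at position 86.
NcoI cuts after the first base of each site, so after position 86.
Linear molecule, 1 cut → 2 fragments:
  1–86 → 86 bp
  87–213 → 127 bp
Sorted largest to smallest: 127, 86 bp.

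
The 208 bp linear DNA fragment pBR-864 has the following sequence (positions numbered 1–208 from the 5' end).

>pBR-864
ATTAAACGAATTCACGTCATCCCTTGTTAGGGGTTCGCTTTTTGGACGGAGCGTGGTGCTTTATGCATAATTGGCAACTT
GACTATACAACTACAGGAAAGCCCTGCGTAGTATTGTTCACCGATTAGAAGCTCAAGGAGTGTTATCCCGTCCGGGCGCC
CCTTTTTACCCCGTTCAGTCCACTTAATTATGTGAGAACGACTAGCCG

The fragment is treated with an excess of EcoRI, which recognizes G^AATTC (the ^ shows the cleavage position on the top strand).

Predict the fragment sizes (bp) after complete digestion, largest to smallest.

The EcoRI site (GAATTC) starts at position 8.
EcoRI cuts after the first base of each site, so after position 8.
Linear molecule, 1 cut → 2 fragments:
  1–8 → 8 bp
  9–208 → 200 bp
Sorted largest to smallest: 200, 8 bp.

200, 8 bp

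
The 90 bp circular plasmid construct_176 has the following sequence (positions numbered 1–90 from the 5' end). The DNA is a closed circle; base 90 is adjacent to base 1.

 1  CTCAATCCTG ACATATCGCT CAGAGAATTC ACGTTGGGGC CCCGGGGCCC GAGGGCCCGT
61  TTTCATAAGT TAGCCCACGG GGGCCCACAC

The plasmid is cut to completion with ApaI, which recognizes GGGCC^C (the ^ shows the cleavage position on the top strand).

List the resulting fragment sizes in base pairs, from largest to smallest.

46, 28, 8, 8 bp

ApaI sites (GGGCCC) start at positions 37, 45, 53, 81.
ApaI cuts after base 5 of each site (before the last base), so after positions 41, 49, 57, 85.
Circular molecule, 4 cuts → 4 fragments:
  42–49 → 8 bp
  50–57 → 8 bp
  58–85 → 28 bp
  86–90 then 1–41 → 5 + 41 = 46 bp
Sorted largest to smallest: 46, 28, 8, 8 bp.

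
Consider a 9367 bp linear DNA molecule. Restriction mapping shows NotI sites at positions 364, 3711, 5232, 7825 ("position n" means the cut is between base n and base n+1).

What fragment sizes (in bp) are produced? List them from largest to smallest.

3347, 2593, 1542, 1521, 364 bp

Linear molecule, 4 cuts → 5 fragments:
  364 − 0 = 364 bp
  3711 − 364 = 3347 bp
  5232 − 3711 = 1521 bp
  7825 − 5232 = 2593 bp
  9367 − 7825 = 1542 bp
Sorted largest to smallest: 3347, 2593, 1542, 1521, 364 bp.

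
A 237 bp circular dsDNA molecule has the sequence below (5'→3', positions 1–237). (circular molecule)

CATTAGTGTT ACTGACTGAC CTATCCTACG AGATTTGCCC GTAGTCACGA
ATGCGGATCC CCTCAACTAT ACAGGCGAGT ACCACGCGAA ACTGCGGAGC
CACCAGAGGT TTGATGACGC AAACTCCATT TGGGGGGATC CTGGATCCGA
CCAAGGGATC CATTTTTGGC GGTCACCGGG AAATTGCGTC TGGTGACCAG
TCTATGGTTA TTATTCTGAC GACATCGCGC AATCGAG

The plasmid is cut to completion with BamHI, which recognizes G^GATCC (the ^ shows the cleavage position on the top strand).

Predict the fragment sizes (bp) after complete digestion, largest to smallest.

136, 81, 13, 7 bp

BamHI sites (GGATCC) start at positions 55, 136, 143, 156.
BamHI cuts after the first base of each site, so after positions 55, 136, 143, 156.
Circular molecule, 4 cuts → 4 fragments:
  56–136 → 81 bp
  137–143 → 7 bp
  144–156 → 13 bp
  157–237 then 1–55 → 81 + 55 = 136 bp
Sorted largest to smallest: 136, 81, 13, 7 bp.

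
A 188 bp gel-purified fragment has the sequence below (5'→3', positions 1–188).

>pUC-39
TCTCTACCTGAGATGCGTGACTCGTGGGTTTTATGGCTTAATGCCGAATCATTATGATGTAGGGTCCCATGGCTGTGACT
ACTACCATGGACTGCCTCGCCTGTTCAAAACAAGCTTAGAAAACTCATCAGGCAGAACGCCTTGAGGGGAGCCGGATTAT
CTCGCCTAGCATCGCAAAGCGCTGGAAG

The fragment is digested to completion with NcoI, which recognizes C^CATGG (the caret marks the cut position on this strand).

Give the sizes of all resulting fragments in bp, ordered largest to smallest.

103, 67, 18 bp

NcoI sites (CCATGG) start at positions 67, 85.
NcoI cuts after the first base of each site, so after positions 67, 85.
Linear molecule, 2 cuts → 3 fragments:
  1–67 → 67 bp
  68–85 → 18 bp
  86–188 → 103 bp
Sorted largest to smallest: 103, 67, 18 bp.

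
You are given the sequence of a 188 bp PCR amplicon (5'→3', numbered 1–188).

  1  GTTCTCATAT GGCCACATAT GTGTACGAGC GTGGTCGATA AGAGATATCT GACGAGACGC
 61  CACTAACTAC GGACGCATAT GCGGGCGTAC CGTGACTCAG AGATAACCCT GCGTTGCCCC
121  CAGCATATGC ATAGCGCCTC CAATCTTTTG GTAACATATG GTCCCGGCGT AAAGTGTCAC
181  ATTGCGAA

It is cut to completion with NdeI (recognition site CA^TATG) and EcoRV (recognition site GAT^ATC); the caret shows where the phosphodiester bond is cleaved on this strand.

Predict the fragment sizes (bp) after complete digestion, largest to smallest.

48, 32, 31, 31, 29, 10, 7 bp

NdeI sites (CATATG) start at positions 6, 16, 76, 124, 155.
NdeI cuts after base 2 of each site, so after positions 7, 17, 77, 125, 156.
The EcoRV site (GATATC) starts at position 44.
EcoRV cuts after base 3 of each site, so after position 46.
Combined cut positions: 7, 17, 46, 77, 125, 156.
Linear molecule, 6 cuts → 7 fragments:
  1–7 → 7 bp
  8–17 → 10 bp
  18–46 → 29 bp
  47–77 → 31 bp
  78–125 → 48 bp
  126–156 → 31 bp
  157–188 → 32 bp
Sorted largest to smallest: 48, 32, 31, 31, 29, 10, 7 bp.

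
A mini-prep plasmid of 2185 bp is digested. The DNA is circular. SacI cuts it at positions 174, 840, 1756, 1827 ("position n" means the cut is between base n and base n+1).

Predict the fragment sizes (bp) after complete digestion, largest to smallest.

Circular molecule, 4 cuts → 4 fragments:
  840 − 174 = 666 bp
  1756 − 840 = 916 bp
  1827 − 1756 = 71 bp
  wrap: 2185 − 1827 + 174 = 532 bp
Sorted largest to smallest: 916, 666, 532, 71 bp.

916, 666, 532, 71 bp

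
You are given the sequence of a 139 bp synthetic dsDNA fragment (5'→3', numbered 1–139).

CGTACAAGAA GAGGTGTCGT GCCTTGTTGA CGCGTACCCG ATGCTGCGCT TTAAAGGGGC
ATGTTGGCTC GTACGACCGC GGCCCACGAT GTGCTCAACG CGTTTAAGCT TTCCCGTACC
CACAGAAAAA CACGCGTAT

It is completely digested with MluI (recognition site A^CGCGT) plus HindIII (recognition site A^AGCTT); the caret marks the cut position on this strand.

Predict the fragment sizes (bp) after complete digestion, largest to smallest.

68, 30, 26, 8, 7 bp

MluI sites (ACGCGT) start at positions 30, 98, 132.
MluI cuts after the first base of each site, so after positions 30, 98, 132.
The HindIII site (AAGCTT) starts at position 106.
HindIII cuts after the first base of each site, so after position 106.
Combined cut positions: 30, 98, 106, 132.
Linear molecule, 4 cuts → 5 fragments:
  1–30 → 30 bp
  31–98 → 68 bp
  99–106 → 8 bp
  107–132 → 26 bp
  133–139 → 7 bp
Sorted largest to smallest: 68, 30, 26, 8, 7 bp.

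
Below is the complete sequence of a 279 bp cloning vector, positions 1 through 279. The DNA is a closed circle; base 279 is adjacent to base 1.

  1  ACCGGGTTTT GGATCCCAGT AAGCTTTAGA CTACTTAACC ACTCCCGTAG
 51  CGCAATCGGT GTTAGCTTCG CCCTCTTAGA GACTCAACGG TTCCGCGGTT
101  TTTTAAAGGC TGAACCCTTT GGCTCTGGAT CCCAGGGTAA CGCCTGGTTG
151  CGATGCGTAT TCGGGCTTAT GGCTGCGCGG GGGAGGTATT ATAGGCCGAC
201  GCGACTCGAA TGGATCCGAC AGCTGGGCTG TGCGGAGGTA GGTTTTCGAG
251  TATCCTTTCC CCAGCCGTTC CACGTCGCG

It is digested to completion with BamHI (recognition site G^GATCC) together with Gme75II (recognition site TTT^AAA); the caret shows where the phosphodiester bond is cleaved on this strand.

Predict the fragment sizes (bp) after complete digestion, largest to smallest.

BamHI sites (GGATCC) start at positions 11, 127, 212.
BamHI cuts after the first base of each site, so after positions 11, 127, 212.
The Gme75II site (TTTAAA) starts at position 102.
Gme75II cuts after base 3 of each site, so after position 104.
Combined cut positions: 11, 104, 127, 212.
Circular molecule, 4 cuts → 4 fragments:
  12–104 → 93 bp
  105–127 → 23 bp
  128–212 → 85 bp
  213–279 then 1–11 → 67 + 11 = 78 bp
Sorted largest to smallest: 93, 85, 78, 23 bp.

93, 85, 78, 23 bp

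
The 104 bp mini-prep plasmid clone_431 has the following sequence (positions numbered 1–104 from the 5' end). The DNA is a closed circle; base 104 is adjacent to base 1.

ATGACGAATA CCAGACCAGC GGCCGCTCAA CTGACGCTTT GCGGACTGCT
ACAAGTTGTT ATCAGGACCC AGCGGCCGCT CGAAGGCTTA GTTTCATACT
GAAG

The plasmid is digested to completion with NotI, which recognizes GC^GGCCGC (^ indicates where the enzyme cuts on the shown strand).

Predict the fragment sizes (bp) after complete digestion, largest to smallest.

NotI sites (GCGGCCGC) start at positions 19, 72.
NotI cuts after base 2 of each site, so after positions 20, 73.
Circular molecule, 2 cuts → 2 fragments:
  21–73 → 53 bp
  74–104 then 1–20 → 31 + 20 = 51 bp
Sorted largest to smallest: 53, 51 bp.

53, 51 bp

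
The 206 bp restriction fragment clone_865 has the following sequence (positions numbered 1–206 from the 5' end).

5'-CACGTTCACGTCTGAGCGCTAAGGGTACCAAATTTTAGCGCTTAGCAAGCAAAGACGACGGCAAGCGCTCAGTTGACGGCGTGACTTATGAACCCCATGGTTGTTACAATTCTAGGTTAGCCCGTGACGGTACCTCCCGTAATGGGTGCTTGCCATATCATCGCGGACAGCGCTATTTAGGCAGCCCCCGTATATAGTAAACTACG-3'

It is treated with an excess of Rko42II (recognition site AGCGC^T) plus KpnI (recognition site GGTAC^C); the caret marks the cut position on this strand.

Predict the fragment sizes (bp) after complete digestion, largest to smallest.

65, 40, 33, 27, 19, 13, 9 bp

Rko42II sites (AGCGCT) start at positions 15, 37, 64, 169.
Rko42II cuts after base 5 of each site (before the last base), so after positions 19, 41, 68, 173.
KpnI sites (GGTACC) start at positions 24, 129.
KpnI cuts after base 5 of each site (before the last base), so after positions 28, 133.
Combined cut positions: 19, 28, 41, 68, 133, 173.
Linear molecule, 6 cuts → 7 fragments:
  1–19 → 19 bp
  20–28 → 9 bp
  29–41 → 13 bp
  42–68 → 27 bp
  69–133 → 65 bp
  134–173 → 40 bp
  174–206 → 33 bp
Sorted largest to smallest: 65, 40, 33, 27, 19, 13, 9 bp.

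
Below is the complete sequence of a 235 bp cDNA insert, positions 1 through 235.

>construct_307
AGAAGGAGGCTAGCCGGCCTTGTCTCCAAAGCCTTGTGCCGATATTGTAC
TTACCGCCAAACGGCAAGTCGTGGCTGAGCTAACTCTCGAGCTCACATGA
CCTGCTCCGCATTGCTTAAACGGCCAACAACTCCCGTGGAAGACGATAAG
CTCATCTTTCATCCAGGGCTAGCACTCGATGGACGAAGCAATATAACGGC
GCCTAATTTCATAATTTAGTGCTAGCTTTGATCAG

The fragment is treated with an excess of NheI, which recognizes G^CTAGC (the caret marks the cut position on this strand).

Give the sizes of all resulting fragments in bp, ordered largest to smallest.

NheI sites (GCTAGC) start at positions 9, 168, 221.
NheI cuts after the first base of each site, so after positions 9, 168, 221.
Linear molecule, 3 cuts → 4 fragments:
  1–9 → 9 bp
  10–168 → 159 bp
  169–221 → 53 bp
  222–235 → 14 bp
Sorted largest to smallest: 159, 53, 14, 9 bp.

159, 53, 14, 9 bp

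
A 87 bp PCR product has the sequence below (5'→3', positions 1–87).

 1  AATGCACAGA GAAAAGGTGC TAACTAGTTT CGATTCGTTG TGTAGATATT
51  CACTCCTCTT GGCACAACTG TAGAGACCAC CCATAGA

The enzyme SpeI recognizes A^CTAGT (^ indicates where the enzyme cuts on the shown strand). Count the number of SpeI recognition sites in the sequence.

1

ACTAGT occurs starting at position 23.
SpeI cuts at 1 site.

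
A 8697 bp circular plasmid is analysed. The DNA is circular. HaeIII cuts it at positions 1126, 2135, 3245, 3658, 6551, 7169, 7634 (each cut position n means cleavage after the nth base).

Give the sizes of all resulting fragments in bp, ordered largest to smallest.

2893, 2189, 1110, 1009, 618, 465, 413 bp

Circular molecule, 7 cuts → 7 fragments:
  2135 − 1126 = 1009 bp
  3245 − 2135 = 1110 bp
  3658 − 3245 = 413 bp
  6551 − 3658 = 2893 bp
  7169 − 6551 = 618 bp
  7634 − 7169 = 465 bp
  wrap: 8697 − 7634 + 1126 = 2189 bp
Sorted largest to smallest: 2893, 2189, 1110, 1009, 618, 465, 413 bp.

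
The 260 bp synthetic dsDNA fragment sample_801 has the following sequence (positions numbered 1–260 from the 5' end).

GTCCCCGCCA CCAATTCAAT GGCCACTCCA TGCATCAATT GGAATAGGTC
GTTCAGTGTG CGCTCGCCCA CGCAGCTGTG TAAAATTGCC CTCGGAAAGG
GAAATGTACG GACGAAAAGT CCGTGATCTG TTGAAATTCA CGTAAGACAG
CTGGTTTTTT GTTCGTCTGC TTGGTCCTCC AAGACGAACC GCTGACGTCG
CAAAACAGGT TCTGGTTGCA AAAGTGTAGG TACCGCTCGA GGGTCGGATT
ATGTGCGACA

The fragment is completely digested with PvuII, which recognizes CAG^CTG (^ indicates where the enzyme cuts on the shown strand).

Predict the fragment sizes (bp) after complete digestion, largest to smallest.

110, 75, 75 bp

PvuII sites (CAGCTG) start at positions 73, 148.
PvuII cuts after base 3 of each site, so after positions 75, 150.
Linear molecule, 2 cuts → 3 fragments:
  1–75 → 75 bp
  76–150 → 75 bp
  151–260 → 110 bp
Sorted largest to smallest: 110, 75, 75 bp.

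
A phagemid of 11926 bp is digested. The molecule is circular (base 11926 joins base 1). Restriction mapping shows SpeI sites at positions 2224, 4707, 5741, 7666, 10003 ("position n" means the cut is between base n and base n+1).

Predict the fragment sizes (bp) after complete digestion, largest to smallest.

4147, 2483, 2337, 1925, 1034 bp

Circular molecule, 5 cuts → 5 fragments:
  4707 − 2224 = 2483 bp
  5741 − 4707 = 1034 bp
  7666 − 5741 = 1925 bp
  10003 − 7666 = 2337 bp
  wrap: 11926 − 10003 + 2224 = 4147 bp
Sorted largest to smallest: 4147, 2483, 2337, 1925, 1034 bp.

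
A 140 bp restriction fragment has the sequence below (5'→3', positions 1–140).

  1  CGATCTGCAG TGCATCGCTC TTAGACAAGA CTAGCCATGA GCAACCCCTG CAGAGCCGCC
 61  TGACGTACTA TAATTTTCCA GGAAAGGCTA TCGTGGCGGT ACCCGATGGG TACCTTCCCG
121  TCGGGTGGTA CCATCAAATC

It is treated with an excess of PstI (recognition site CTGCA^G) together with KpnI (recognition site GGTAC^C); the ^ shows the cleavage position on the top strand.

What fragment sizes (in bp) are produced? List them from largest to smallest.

50, 43, 18, 11, 9, 9 bp

PstI sites (CTGCAG) start at positions 5, 48.
PstI cuts after base 5 of each site (before the last base), so after positions 9, 52.
KpnI sites (GGTACC) start at positions 98, 109, 127.
KpnI cuts after base 5 of each site (before the last base), so after positions 102, 113, 131.
Combined cut positions: 9, 52, 102, 113, 131.
Linear molecule, 5 cuts → 6 fragments:
  1–9 → 9 bp
  10–52 → 43 bp
  53–102 → 50 bp
  103–113 → 11 bp
  114–131 → 18 bp
  132–140 → 9 bp
Sorted largest to smallest: 50, 43, 18, 11, 9, 9 bp.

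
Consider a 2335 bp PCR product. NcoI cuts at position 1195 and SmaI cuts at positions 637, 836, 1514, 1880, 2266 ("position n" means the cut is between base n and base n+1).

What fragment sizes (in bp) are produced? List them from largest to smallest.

637, 386, 366, 359, 319, 199, 69 bp

Combined cut positions (sorted): 637, 836, 1195, 1514, 1880, 2266.
Linear molecule, 6 cuts → 7 fragments:
  637 − 0 = 637 bp
  836 − 637 = 199 bp
  1195 − 836 = 359 bp
  1514 − 1195 = 319 bp
  1880 − 1514 = 366 bp
  2266 − 1880 = 386 bp
  2335 − 2266 = 69 bp
Sorted largest to smallest: 637, 386, 366, 359, 319, 199, 69 bp.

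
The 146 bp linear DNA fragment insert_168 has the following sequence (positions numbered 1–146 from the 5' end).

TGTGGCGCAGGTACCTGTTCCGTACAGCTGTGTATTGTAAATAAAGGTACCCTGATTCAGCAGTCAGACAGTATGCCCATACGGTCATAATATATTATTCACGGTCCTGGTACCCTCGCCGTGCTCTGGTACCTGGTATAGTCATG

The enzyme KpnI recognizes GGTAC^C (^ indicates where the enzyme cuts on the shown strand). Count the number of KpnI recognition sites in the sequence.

GGTACC occurs starting at positions 10, 46, 109, 128.
KpnI cuts at 4 sites.

4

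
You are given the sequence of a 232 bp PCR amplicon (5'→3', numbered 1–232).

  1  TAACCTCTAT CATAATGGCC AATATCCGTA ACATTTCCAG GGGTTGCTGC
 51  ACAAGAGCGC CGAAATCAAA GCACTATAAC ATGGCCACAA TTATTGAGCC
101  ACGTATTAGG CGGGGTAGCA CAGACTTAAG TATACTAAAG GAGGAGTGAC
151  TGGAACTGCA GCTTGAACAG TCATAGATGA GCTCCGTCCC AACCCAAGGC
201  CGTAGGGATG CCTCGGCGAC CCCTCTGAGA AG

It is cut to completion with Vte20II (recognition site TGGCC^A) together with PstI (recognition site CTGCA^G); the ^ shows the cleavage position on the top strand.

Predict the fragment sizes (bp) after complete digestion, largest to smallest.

Vte20II sites (TGGCCA) start at positions 16, 82.
Vte20II cuts after base 5 of each site (before the last base), so after positions 20, 86.
The PstI site (CTGCAG) starts at position 156.
PstI cuts after base 5 of each site (before the last base), so after position 160.
Combined cut positions: 20, 86, 160.
Linear molecule, 3 cuts → 4 fragments:
  1–20 → 20 bp
  21–86 → 66 bp
  87–160 → 74 bp
  161–232 → 72 bp
Sorted largest to smallest: 74, 72, 66, 20 bp.

74, 72, 66, 20 bp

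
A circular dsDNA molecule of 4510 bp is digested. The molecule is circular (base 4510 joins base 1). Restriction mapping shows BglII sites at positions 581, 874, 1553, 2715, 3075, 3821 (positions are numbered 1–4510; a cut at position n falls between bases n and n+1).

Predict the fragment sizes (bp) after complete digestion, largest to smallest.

1270, 1162, 746, 679, 360, 293 bp

Circular molecule, 6 cuts → 6 fragments:
  874 − 581 = 293 bp
  1553 − 874 = 679 bp
  2715 − 1553 = 1162 bp
  3075 − 2715 = 360 bp
  3821 − 3075 = 746 bp
  wrap: 4510 − 3821 + 581 = 1270 bp
Sorted largest to smallest: 1270, 1162, 746, 679, 360, 293 bp.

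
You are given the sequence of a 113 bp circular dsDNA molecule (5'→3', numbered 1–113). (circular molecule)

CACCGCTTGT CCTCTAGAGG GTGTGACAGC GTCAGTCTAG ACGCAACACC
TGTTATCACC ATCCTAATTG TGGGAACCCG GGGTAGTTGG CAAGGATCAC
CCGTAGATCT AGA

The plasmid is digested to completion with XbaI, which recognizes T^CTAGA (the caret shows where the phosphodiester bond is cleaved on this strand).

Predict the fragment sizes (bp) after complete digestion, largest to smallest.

72, 23, 18 bp

XbaI sites (TCTAGA) start at positions 13, 36, 108.
XbaI cuts after the first base of each site, so after positions 13, 36, 108.
Circular molecule, 3 cuts → 3 fragments:
  14–36 → 23 bp
  37–108 → 72 bp
  109–113 then 1–13 → 5 + 13 = 18 bp
Sorted largest to smallest: 72, 23, 18 bp.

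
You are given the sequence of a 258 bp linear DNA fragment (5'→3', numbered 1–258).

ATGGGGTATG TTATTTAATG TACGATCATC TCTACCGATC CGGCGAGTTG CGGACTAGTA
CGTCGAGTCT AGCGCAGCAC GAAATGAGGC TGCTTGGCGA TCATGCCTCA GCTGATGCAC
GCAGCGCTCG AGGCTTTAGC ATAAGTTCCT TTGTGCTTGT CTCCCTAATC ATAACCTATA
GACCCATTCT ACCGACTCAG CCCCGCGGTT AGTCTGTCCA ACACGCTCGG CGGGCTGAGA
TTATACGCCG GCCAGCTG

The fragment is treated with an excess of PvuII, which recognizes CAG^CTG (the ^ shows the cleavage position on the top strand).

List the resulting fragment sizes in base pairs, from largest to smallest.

144, 111, 3 bp

PvuII sites (CAGCTG) start at positions 109, 253.
PvuII cuts after base 3 of each site, so after positions 111, 255.
Linear molecule, 2 cuts → 3 fragments:
  1–111 → 111 bp
  112–255 → 144 bp
  256–258 → 3 bp
Sorted largest to smallest: 144, 111, 3 bp.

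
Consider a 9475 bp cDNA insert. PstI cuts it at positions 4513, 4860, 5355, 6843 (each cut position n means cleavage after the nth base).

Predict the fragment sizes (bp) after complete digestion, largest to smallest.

4513, 2632, 1488, 495, 347 bp

Linear molecule, 4 cuts → 5 fragments:
  4513 − 0 = 4513 bp
  4860 − 4513 = 347 bp
  5355 − 4860 = 495 bp
  6843 − 5355 = 1488 bp
  9475 − 6843 = 2632 bp
Sorted largest to smallest: 4513, 2632, 1488, 495, 347 bp.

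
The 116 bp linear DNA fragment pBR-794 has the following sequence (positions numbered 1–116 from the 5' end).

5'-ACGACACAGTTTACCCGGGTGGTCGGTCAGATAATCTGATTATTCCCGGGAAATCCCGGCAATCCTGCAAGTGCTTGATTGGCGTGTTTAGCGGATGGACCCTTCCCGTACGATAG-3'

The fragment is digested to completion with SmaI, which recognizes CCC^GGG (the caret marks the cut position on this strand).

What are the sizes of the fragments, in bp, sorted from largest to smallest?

69, 31, 16 bp

SmaI sites (CCCGGG) start at positions 14, 45.
SmaI cuts after base 3 of each site, so after positions 16, 47.
Linear molecule, 2 cuts → 3 fragments:
  1–16 → 16 bp
  17–47 → 31 bp
  48–116 → 69 bp
Sorted largest to smallest: 69, 31, 16 bp.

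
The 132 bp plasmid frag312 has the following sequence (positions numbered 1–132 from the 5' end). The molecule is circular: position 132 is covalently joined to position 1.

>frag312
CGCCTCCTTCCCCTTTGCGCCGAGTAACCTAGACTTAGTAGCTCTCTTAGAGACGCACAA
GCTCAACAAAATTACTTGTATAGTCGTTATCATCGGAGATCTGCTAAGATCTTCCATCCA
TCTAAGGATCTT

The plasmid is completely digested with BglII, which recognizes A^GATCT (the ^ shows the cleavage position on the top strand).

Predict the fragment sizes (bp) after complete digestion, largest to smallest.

BglII sites (AGATCT) start at positions 97, 107.
BglII cuts after the first base of each site, so after positions 97, 107.
Circular molecule, 2 cuts → 2 fragments:
  98–107 → 10 bp
  108–132 then 1–97 → 25 + 97 = 122 bp
Sorted largest to smallest: 122, 10 bp.

122, 10 bp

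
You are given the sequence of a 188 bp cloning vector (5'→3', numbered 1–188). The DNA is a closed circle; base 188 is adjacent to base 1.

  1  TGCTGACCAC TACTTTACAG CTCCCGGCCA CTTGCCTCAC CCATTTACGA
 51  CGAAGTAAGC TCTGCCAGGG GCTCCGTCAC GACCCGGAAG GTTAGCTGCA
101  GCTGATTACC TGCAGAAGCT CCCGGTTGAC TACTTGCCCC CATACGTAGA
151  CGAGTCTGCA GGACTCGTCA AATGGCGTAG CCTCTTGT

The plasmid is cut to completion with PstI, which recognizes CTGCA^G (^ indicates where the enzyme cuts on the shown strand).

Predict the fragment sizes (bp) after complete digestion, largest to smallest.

PstI sites (CTGCAG) start at positions 96, 110, 156.
PstI cuts after base 5 of each site (before the last base), so after positions 100, 114, 160.
Circular molecule, 3 cuts → 3 fragments:
  101–114 → 14 bp
  115–160 → 46 bp
  161–188 then 1–100 → 28 + 100 = 128 bp
Sorted largest to smallest: 128, 46, 14 bp.

128, 46, 14 bp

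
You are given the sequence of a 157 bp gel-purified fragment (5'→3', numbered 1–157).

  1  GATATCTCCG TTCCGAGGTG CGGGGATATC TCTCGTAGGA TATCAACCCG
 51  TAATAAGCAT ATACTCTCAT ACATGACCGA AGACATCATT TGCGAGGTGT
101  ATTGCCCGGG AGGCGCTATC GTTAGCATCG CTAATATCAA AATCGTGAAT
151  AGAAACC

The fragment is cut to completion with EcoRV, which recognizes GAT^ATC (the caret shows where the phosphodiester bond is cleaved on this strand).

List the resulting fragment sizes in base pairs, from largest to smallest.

EcoRV sites (GATATC) start at positions 1, 25, 39.
EcoRV cuts after base 3 of each site, so after positions 3, 27, 41.
Linear molecule, 3 cuts → 4 fragments:
  1–3 → 3 bp
  4–27 → 24 bp
  28–41 → 14 bp
  42–157 → 116 bp
Sorted largest to smallest: 116, 24, 14, 3 bp.

116, 24, 14, 3 bp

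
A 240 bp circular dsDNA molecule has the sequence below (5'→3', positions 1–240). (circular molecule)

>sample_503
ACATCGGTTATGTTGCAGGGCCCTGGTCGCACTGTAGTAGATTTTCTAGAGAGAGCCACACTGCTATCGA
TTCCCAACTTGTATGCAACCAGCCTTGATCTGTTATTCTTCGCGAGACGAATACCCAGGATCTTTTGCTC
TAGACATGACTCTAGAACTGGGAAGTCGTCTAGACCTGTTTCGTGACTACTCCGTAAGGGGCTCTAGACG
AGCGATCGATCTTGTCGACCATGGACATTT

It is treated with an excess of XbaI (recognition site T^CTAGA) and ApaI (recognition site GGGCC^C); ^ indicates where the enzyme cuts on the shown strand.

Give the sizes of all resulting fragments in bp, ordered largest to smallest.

94, 59, 34, 23, 18, 12 bp

XbaI sites (TCTAGA) start at positions 45, 139, 151, 169, 203.
XbaI cuts after the first base of each site, so after positions 45, 139, 151, 169, 203.
The ApaI site (GGGCCC) starts at position 18.
ApaI cuts after base 5 of each site (before the last base), so after position 22.
Combined cut positions: 22, 45, 139, 151, 169, 203.
Circular molecule, 6 cuts → 6 fragments:
  23–45 → 23 bp
  46–139 → 94 bp
  140–151 → 12 bp
  152–169 → 18 bp
  170–203 → 34 bp
  204–240 then 1–22 → 37 + 22 = 59 bp
Sorted largest to smallest: 94, 59, 34, 23, 18, 12 bp.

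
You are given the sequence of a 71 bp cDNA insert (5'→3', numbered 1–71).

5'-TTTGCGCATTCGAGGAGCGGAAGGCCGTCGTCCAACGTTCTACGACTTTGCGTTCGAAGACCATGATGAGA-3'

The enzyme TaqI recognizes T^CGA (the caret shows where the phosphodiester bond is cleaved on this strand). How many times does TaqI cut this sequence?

2

TCGA occurs starting at positions 10, 54.
TaqI cuts at 2 sites.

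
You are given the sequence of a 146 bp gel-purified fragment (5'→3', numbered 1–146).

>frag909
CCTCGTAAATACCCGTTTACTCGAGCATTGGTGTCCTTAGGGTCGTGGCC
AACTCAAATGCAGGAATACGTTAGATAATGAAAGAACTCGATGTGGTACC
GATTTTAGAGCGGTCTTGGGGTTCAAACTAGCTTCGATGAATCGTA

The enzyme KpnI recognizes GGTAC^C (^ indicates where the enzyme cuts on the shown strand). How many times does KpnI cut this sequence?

1

GGTACC occurs starting at position 95.
KpnI cuts at 1 site.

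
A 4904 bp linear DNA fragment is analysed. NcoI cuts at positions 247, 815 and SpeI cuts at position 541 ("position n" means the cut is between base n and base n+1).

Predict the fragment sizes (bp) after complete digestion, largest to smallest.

Combined cut positions (sorted): 247, 541, 815.
Linear molecule, 3 cuts → 4 fragments:
  247 − 0 = 247 bp
  541 − 247 = 294 bp
  815 − 541 = 274 bp
  4904 − 815 = 4089 bp
Sorted largest to smallest: 4089, 294, 274, 247 bp.

4089, 294, 274, 247 bp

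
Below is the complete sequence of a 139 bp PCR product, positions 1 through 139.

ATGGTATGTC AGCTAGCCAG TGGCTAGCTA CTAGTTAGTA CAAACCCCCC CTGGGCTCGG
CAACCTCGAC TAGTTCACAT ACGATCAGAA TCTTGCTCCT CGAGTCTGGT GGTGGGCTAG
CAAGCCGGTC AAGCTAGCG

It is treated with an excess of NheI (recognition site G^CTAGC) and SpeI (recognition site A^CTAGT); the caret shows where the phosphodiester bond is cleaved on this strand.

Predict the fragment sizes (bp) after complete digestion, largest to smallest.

47, 39, 17, 12, 11, 7, 6 bp

NheI sites (GCTAGC) start at positions 12, 23, 116, 133.
NheI cuts after the first base of each site, so after positions 12, 23, 116, 133.
SpeI sites (ACTAGT) start at positions 30, 69.
SpeI cuts after the first base of each site, so after positions 30, 69.
Combined cut positions: 12, 23, 30, 69, 116, 133.
Linear molecule, 6 cuts → 7 fragments:
  1–12 → 12 bp
  13–23 → 11 bp
  24–30 → 7 bp
  31–69 → 39 bp
  70–116 → 47 bp
  117–133 → 17 bp
  134–139 → 6 bp
Sorted largest to smallest: 47, 39, 17, 12, 11, 7, 6 bp.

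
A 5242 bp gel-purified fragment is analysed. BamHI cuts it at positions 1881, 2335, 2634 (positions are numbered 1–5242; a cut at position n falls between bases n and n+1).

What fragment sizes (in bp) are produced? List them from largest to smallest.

Linear molecule, 3 cuts → 4 fragments:
  1881 − 0 = 1881 bp
  2335 − 1881 = 454 bp
  2634 − 2335 = 299 bp
  5242 − 2634 = 2608 bp
Sorted largest to smallest: 2608, 1881, 454, 299 bp.

2608, 1881, 454, 299 bp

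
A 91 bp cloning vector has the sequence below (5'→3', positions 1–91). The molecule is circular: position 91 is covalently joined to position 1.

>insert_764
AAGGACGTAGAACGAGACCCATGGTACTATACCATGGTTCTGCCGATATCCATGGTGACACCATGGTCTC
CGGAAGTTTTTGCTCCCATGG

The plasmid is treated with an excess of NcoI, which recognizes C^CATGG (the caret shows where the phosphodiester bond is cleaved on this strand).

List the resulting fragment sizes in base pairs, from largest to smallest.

25, 24, 18, 13, 11 bp

NcoI sites (CCATGG) start at positions 19, 32, 50, 61, 86.
NcoI cuts after the first base of each site, so after positions 19, 32, 50, 61, 86.
Circular molecule, 5 cuts → 5 fragments:
  20–32 → 13 bp
  33–50 → 18 bp
  51–61 → 11 bp
  62–86 → 25 bp
  87–91 then 1–19 → 5 + 19 = 24 bp
Sorted largest to smallest: 25, 24, 18, 13, 11 bp.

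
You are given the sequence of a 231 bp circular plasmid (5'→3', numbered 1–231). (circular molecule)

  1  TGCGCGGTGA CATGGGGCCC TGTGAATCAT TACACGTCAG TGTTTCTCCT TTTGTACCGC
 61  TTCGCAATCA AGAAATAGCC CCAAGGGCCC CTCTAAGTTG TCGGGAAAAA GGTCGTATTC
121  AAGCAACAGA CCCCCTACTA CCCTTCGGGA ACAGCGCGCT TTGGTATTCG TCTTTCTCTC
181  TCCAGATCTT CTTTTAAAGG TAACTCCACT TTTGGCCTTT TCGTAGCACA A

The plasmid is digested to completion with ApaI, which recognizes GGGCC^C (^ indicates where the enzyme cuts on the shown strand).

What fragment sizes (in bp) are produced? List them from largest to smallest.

ApaI sites (GGGCCC) start at positions 15, 85.
ApaI cuts after base 5 of each site (before the last base), so after positions 19, 89.
Circular molecule, 2 cuts → 2 fragments:
  20–89 → 70 bp
  90–231 then 1–19 → 142 + 19 = 161 bp
Sorted largest to smallest: 161, 70 bp.

161, 70 bp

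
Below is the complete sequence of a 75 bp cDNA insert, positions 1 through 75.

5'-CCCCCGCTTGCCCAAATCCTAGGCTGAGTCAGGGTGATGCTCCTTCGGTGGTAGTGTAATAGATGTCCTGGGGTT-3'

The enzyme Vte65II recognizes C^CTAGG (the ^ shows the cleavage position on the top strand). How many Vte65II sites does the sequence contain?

1

CCTAGG occurs starting at position 18.
Vte65II cuts at 1 site.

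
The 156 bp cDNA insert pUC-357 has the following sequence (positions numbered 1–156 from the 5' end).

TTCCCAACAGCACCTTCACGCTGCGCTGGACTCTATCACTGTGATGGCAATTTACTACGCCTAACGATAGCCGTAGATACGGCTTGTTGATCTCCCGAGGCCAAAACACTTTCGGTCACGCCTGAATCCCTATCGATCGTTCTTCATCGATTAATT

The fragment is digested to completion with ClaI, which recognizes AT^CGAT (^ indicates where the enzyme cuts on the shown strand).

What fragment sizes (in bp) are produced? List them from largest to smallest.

ClaI sites (ATCGAT) start at positions 132, 146.
ClaI cuts after base 2 of each site, so after positions 133, 147.
Linear molecule, 2 cuts → 3 fragments:
  1–133 → 133 bp
  134–147 → 14 bp
  148–156 → 9 bp
Sorted largest to smallest: 133, 14, 9 bp.

133, 14, 9 bp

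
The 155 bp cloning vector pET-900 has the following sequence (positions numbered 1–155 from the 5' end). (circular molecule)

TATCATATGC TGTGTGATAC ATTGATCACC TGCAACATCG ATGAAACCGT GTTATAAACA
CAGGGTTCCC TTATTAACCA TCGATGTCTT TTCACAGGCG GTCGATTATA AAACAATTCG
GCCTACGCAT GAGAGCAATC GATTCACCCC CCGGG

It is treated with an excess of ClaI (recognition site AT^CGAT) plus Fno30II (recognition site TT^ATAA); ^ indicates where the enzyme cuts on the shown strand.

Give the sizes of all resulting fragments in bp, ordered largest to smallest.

ClaI sites (ATCGAT) start at positions 37, 80, 138.
ClaI cuts after base 2 of each site, so after positions 38, 81, 139.
Fno30II sites (TTATAA) start at positions 52, 106.
Fno30II cuts after base 2 of each site, so after positions 53, 107.
Combined cut positions: 38, 53, 81, 107, 139.
Circular molecule, 5 cuts → 5 fragments:
  39–53 → 15 bp
  54–81 → 28 bp
  82–107 → 26 bp
  108–139 → 32 bp
  140–155 then 1–38 → 16 + 38 = 54 bp
Sorted largest to smallest: 54, 32, 28, 26, 15 bp.

54, 32, 28, 26, 15 bp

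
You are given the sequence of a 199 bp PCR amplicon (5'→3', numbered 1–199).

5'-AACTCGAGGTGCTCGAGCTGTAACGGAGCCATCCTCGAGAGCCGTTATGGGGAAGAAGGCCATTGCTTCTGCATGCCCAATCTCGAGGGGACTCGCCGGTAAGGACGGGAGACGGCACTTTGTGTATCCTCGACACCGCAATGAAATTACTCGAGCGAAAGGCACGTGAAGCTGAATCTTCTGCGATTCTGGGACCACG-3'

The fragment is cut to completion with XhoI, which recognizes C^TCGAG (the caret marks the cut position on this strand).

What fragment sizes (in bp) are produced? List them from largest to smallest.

XhoI sites (CTCGAG) start at positions 3, 12, 34, 82, 150.
XhoI cuts after the first base of each site, so after positions 3, 12, 34, 82, 150.
Linear molecule, 5 cuts → 6 fragments:
  1–3 → 3 bp
  4–12 → 9 bp
  13–34 → 22 bp
  35–82 → 48 bp
  83–150 → 68 bp
  151–199 → 49 bp
Sorted largest to smallest: 68, 49, 48, 22, 9, 3 bp.

68, 49, 48, 22, 9, 3 bp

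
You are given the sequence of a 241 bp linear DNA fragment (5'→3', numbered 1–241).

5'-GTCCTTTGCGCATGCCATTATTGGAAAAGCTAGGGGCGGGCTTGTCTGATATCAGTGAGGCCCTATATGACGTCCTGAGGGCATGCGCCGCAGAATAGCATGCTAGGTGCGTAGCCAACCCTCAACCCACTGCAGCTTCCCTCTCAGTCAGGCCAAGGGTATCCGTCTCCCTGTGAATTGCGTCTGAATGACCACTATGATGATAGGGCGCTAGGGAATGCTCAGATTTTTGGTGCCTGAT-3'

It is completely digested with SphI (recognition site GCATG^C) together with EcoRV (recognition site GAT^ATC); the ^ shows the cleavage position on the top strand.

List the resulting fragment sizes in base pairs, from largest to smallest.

139, 36, 35, 17, 14 bp

SphI sites (GCATGC) start at positions 10, 81, 98.
SphI cuts after base 5 of each site (before the last base), so after positions 14, 85, 102.
The EcoRV site (GATATC) starts at position 48.
EcoRV cuts after base 3 of each site, so after position 50.
Combined cut positions: 14, 50, 85, 102.
Linear molecule, 4 cuts → 5 fragments:
  1–14 → 14 bp
  15–50 → 36 bp
  51–85 → 35 bp
  86–102 → 17 bp
  103–241 → 139 bp
Sorted largest to smallest: 139, 36, 35, 17, 14 bp.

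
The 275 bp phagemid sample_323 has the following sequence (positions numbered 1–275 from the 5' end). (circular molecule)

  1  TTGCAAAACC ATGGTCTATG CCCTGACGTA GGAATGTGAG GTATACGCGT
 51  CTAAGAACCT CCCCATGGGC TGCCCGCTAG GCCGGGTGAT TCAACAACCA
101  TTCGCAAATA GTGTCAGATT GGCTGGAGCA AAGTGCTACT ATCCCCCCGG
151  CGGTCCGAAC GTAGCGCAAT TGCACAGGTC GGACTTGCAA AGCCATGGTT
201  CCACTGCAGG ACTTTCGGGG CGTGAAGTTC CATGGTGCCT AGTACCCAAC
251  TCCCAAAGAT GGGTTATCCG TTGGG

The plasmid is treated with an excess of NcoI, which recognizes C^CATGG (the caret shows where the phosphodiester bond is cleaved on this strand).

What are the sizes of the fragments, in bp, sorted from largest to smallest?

130, 54, 54, 37 bp

NcoI sites (CCATGG) start at positions 9, 63, 193, 230.
NcoI cuts after the first base of each site, so after positions 9, 63, 193, 230.
Circular molecule, 4 cuts → 4 fragments:
  10–63 → 54 bp
  64–193 → 130 bp
  194–230 → 37 bp
  231–275 then 1–9 → 45 + 9 = 54 bp
Sorted largest to smallest: 130, 54, 54, 37 bp.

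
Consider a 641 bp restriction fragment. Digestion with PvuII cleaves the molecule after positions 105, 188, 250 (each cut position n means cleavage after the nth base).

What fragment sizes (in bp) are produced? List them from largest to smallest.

391, 105, 83, 62 bp

Linear molecule, 3 cuts → 4 fragments:
  105 − 0 = 105 bp
  188 − 105 = 83 bp
  250 − 188 = 62 bp
  641 − 250 = 391 bp
Sorted largest to smallest: 391, 105, 83, 62 bp.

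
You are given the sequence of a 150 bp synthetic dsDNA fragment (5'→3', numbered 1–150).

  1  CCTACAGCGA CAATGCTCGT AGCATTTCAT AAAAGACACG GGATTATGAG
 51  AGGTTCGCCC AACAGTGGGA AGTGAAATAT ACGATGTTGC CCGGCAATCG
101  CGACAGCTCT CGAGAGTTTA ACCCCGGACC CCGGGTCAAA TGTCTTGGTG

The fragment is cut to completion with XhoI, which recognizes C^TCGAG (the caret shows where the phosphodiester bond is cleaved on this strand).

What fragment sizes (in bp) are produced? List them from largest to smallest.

The XhoI site (CTCGAG) starts at position 109.
XhoI cuts after the first base of each site, so after position 109.
Linear molecule, 1 cut → 2 fragments:
  1–109 → 109 bp
  110–150 → 41 bp
Sorted largest to smallest: 109, 41 bp.

109, 41 bp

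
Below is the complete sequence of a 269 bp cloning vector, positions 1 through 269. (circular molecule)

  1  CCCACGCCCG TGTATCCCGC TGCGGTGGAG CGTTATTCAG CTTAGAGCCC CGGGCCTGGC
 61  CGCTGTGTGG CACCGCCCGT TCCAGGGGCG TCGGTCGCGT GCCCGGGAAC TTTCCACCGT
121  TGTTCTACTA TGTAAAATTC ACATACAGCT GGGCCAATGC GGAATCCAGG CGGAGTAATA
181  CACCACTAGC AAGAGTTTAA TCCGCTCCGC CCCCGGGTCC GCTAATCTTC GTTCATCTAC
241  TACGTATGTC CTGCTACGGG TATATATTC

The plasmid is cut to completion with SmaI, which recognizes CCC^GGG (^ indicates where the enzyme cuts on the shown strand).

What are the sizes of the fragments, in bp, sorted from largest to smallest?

110, 106, 53 bp

SmaI sites (CCCGGG) start at positions 49, 102, 212.
SmaI cuts after base 3 of each site, so after positions 51, 104, 214.
Circular molecule, 3 cuts → 3 fragments:
  52–104 → 53 bp
  105–214 → 110 bp
  215–269 then 1–51 → 55 + 51 = 106 bp
Sorted largest to smallest: 110, 106, 53 bp.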